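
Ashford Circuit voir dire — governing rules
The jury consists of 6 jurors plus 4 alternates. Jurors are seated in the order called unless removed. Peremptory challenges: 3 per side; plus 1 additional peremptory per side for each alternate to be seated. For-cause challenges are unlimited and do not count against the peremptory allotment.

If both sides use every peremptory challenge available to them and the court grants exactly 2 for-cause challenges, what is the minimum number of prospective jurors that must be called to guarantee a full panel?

26

Seats to fill: 6 + 4 alternates = 10.
Peremptories: 3 + 1×4 = 7 per side × 2 sides = 14.
For-cause removals: 2.
Minimum venire: 10 + 14 + 2 = 26.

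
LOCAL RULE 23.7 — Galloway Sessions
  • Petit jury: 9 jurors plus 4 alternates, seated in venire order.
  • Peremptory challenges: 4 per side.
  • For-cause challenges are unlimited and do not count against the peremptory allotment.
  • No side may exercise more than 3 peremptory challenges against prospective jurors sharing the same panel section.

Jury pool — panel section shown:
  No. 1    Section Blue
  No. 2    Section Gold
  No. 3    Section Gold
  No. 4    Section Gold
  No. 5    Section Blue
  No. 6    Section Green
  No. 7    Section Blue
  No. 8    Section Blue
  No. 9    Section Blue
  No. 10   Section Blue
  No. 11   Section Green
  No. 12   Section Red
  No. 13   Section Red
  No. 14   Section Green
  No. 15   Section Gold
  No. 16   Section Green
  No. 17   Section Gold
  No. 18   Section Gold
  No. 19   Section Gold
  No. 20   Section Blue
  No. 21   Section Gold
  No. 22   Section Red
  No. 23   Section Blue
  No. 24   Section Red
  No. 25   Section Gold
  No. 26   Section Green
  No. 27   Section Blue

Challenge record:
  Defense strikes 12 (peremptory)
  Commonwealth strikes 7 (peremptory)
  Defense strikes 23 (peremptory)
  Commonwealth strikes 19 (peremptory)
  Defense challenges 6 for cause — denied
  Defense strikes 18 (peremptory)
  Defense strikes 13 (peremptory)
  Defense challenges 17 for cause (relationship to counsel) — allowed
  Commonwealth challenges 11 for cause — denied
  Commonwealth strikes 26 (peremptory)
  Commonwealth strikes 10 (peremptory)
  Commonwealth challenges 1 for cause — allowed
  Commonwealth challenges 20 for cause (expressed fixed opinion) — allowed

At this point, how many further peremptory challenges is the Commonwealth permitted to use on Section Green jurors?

Commonwealth peremptories so far: #7, #19, #26, #10 — 4 of 4 used, 0 left overall.
Against Section Green: #26 — 1 used; per-section cap 3 leaves 2.
Binding limit: min(0, 2) = 0.

0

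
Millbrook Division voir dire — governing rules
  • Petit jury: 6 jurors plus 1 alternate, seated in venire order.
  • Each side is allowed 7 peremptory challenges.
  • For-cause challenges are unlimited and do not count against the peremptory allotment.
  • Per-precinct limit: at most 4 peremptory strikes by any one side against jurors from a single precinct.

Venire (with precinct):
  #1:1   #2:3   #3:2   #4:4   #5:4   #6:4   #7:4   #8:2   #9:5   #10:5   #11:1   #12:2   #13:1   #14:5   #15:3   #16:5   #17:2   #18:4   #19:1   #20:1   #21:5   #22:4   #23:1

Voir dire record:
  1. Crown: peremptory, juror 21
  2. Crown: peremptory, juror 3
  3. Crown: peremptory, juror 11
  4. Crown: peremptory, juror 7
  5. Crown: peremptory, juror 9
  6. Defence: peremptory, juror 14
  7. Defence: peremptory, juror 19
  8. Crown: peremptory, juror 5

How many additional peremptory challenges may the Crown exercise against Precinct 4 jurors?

1

Crown peremptories so far: #21, #3, #11, #7, #9, #5 — 6 of 7 used, 1 left overall.
Against Precinct 4: #7, #5 — 2 used; per-precinct cap 4 leaves 2.
Binding limit: min(1, 2) = 1.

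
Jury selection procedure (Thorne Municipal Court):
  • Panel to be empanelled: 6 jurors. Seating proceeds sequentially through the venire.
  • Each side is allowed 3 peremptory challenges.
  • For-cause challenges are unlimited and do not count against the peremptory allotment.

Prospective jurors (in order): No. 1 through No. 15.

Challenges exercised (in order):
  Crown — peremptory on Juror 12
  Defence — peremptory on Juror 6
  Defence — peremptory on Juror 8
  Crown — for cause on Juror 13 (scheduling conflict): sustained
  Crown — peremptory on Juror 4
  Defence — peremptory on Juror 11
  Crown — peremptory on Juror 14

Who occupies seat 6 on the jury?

9

Removed: #4, #6, #8, #11, #12, #13, #14.
Seating in order: seats 1–6 → #1, #2, #3, #5, #7, #9.
So seat 6 is #9.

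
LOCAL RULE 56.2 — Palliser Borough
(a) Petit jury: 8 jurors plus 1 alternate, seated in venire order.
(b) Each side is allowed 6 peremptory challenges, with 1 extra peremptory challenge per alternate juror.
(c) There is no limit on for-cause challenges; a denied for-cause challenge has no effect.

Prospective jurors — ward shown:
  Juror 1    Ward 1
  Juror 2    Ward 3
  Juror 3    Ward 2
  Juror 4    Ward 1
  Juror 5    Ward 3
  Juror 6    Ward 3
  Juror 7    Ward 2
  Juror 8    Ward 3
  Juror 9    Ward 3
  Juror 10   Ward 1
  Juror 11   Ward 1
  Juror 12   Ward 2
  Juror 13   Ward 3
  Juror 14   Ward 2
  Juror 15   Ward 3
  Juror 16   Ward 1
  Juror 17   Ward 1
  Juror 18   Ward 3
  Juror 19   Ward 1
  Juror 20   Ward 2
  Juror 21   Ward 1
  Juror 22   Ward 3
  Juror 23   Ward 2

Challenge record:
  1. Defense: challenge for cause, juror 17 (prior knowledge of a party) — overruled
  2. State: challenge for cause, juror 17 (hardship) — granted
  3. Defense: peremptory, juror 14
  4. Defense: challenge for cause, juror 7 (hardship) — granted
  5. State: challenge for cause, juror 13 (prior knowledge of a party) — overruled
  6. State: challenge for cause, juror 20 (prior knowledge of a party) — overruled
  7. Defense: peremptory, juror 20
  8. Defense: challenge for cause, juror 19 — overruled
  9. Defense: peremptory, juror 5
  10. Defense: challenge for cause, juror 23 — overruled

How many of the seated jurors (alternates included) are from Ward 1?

4

Removed: #5, #7, #14, #17, #20.
Seated (9 incl. alternates): #1, #2, #3, #4, #6, #8, #9, #10, #11.
Of those, in Ward 1: #1, #4, #10, #11 → 4.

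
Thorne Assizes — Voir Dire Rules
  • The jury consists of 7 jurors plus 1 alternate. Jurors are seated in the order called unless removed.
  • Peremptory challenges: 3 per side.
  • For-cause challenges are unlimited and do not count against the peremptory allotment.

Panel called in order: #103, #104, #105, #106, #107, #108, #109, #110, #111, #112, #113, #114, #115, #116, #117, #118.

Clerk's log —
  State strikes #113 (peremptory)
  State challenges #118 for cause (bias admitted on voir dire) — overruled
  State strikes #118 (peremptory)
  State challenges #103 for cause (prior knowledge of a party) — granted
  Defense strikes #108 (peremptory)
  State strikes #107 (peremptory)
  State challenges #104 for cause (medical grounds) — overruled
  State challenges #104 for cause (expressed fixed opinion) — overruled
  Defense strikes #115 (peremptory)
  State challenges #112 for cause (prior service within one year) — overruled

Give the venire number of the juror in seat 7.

112

Removed: #103, #107, #108, #113, #115, #118. (#104, #112 stay — for-cause denied.)
Seating in order: seats 1–7 → #104, #105, #106, #109, #110, #111, #112; alternates → #114.
So seat 7 is #112.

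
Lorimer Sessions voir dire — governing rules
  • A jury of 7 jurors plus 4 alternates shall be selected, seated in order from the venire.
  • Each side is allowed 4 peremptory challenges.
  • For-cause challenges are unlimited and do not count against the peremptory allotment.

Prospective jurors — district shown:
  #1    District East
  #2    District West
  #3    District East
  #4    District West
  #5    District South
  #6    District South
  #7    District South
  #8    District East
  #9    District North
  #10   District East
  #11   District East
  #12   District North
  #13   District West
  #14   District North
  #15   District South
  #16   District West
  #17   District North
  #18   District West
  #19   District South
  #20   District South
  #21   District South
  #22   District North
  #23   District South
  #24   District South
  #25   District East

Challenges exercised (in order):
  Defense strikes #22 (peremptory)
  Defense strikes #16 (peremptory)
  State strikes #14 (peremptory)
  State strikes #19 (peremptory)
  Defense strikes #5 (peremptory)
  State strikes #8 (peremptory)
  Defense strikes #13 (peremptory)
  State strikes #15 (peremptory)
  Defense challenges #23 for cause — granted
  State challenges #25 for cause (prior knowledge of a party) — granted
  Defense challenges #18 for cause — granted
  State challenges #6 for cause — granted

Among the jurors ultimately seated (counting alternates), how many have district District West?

2

Removed: #5, #6, #8, #13, #14, #15, #16, #18, #19, #22, #23, #25.
Seated (11 incl. alternates): #1, #2, #3, #4, #7, #9, #10, #11, #12, #17, #20.
Of those, in District West: #2, #4 → 2.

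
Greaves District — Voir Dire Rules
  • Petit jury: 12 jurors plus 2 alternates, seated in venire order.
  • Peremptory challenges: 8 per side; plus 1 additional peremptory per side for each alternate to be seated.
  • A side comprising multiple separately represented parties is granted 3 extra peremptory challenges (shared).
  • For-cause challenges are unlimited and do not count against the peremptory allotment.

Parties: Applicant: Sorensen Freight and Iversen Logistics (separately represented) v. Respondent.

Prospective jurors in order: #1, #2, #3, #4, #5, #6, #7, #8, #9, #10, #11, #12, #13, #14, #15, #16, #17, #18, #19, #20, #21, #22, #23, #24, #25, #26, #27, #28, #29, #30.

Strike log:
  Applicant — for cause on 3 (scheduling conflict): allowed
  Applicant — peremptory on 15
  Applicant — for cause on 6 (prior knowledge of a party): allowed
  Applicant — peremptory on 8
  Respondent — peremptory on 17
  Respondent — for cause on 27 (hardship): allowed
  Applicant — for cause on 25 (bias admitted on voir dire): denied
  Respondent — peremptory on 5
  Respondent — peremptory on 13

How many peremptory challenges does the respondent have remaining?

7

Respondent allotment: 8 base + 1 × 2 alternates = 10.
Respondent peremptories used: #17, #5, #13 — 3 (the for-cause on #27 doesn't count).
Remaining: 10 − 3 = 7.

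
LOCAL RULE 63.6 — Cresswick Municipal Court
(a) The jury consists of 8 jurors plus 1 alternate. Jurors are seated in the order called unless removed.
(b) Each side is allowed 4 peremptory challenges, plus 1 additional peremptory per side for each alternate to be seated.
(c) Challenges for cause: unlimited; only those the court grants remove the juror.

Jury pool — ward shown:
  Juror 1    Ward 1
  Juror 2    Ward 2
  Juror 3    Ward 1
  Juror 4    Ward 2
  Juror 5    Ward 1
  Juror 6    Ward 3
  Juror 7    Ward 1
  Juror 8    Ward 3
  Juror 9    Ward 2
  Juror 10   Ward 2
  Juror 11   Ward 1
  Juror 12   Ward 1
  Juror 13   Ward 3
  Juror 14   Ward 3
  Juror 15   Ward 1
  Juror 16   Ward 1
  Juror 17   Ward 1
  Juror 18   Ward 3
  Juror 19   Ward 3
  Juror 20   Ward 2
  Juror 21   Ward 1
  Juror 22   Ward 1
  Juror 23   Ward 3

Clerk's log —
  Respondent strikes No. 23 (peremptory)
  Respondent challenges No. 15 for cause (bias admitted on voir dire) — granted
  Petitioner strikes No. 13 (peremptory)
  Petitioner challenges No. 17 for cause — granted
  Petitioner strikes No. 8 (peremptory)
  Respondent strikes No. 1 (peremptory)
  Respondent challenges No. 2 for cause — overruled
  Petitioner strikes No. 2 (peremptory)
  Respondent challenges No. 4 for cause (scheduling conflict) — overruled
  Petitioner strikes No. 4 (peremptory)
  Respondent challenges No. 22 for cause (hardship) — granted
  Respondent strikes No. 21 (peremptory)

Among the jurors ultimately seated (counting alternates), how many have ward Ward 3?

2

Removed: #1, #2, #4, #8, #13, #15, #17, #21, #22, #23.
Seated (9 incl. alternates): #3, #5, #6, #7, #9, #10, #11, #12, #14.
Of those, in Ward 3: #6, #14 → 2.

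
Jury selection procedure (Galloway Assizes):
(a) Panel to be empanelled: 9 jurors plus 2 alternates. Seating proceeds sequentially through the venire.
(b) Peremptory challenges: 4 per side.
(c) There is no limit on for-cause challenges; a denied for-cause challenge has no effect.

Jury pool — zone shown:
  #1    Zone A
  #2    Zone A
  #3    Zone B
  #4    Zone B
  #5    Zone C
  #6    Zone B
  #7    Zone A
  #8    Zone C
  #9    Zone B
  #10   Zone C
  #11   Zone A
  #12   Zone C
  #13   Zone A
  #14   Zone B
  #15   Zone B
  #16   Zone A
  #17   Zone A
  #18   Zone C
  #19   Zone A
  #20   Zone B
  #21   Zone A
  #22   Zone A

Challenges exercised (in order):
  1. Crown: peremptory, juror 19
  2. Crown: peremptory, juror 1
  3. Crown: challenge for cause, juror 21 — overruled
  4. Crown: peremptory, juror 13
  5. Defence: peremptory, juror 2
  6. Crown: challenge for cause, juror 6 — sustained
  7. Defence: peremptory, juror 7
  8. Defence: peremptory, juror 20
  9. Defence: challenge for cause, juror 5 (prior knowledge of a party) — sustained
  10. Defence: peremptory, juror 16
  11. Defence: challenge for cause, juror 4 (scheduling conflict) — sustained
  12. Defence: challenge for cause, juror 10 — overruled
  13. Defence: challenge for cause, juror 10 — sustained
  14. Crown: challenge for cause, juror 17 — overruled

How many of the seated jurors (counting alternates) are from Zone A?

4

Removed: #1, #2, #4, #5, #6, #7, #10, #13, #16, #19, #20.
Seated (11 incl. alternates): #3, #8, #9, #11, #12, #14, #15, #17, #18, #21, #22.
Of those, in Zone A: #11, #17, #21, #22 → 4.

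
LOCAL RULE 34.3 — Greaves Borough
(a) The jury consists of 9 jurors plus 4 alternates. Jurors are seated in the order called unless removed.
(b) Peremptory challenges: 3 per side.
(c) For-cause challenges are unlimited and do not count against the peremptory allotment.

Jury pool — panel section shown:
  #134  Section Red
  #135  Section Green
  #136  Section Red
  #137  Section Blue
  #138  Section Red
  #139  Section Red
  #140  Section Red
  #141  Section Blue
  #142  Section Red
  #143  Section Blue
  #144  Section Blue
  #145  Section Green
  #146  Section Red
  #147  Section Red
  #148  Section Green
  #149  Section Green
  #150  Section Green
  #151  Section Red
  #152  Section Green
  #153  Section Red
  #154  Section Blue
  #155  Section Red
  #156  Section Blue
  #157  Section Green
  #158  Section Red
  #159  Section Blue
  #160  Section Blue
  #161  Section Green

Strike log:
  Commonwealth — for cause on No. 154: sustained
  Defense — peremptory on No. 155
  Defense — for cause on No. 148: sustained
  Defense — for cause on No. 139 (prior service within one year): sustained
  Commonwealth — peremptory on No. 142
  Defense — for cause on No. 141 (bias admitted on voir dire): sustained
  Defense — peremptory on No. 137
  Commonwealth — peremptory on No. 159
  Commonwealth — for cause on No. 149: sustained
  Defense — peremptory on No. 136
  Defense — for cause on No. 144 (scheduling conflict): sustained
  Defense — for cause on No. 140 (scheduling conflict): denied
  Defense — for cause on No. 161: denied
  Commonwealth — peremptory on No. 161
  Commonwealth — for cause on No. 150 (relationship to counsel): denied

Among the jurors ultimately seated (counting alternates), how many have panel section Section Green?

Removed: #136, #137, #139, #141, #142, #144, #148, #149, #154, #155, #159, #161.
Seated (13 incl. alternates): #134, #135, #138, #140, #143, #145, #146, #147, #150, #151, #152, #153, #156.
Of those, in Section Green: #135, #145, #150, #152 → 4.

4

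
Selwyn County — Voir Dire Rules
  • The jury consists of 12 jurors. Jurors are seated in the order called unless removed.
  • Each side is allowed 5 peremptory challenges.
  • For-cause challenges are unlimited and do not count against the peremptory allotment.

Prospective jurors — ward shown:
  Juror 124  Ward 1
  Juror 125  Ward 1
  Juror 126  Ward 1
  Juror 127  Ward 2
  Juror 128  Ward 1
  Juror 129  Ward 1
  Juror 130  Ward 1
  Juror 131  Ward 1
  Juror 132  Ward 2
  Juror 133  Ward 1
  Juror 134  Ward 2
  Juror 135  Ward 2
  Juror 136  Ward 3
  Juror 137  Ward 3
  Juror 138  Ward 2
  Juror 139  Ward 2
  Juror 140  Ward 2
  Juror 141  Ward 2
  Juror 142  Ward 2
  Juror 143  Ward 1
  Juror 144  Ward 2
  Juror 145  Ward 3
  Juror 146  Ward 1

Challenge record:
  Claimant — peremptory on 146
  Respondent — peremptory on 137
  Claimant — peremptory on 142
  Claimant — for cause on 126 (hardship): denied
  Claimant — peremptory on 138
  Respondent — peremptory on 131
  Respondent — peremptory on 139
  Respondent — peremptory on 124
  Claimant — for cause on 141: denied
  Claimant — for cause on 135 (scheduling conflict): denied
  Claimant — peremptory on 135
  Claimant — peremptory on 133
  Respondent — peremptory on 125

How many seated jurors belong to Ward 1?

Removed: #124, #125, #131, #133, #135, #137, #138, #139, #142, #146.
Seated jurors 1–12: #126, #127, #128, #129, #130, #132, #134, #136, #140, #141, #143, #144.
Of those, in Ward 1: #126, #128, #129, #130, #143 → 5.

5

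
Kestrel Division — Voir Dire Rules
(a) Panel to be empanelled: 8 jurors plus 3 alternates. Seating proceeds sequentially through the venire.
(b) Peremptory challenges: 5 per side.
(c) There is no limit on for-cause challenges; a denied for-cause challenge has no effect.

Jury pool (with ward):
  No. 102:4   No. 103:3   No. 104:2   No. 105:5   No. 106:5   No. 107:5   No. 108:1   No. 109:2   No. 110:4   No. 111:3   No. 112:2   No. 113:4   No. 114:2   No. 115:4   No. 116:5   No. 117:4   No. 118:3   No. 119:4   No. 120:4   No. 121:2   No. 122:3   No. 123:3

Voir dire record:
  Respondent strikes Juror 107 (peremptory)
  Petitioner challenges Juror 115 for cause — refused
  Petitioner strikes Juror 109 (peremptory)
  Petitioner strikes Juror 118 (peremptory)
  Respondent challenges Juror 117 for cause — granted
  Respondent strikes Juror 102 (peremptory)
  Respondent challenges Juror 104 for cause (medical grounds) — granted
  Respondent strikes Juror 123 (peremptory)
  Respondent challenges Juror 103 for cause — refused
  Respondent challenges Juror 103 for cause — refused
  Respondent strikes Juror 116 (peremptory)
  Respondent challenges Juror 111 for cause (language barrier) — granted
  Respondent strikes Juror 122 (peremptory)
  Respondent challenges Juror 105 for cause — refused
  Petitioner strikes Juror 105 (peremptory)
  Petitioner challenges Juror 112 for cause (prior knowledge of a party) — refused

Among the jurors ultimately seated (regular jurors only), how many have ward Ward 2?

2

Removed: #102, #104, #105, #107, #109, #111, #116, #117, #118, #122, #123.
Seated jurors 1–8: #103, #106, #108, #110, #112, #113, #114, #115 (alternates #119, #120, #121 not counted).
Of those, in Ward 2: #112, #114 → 2.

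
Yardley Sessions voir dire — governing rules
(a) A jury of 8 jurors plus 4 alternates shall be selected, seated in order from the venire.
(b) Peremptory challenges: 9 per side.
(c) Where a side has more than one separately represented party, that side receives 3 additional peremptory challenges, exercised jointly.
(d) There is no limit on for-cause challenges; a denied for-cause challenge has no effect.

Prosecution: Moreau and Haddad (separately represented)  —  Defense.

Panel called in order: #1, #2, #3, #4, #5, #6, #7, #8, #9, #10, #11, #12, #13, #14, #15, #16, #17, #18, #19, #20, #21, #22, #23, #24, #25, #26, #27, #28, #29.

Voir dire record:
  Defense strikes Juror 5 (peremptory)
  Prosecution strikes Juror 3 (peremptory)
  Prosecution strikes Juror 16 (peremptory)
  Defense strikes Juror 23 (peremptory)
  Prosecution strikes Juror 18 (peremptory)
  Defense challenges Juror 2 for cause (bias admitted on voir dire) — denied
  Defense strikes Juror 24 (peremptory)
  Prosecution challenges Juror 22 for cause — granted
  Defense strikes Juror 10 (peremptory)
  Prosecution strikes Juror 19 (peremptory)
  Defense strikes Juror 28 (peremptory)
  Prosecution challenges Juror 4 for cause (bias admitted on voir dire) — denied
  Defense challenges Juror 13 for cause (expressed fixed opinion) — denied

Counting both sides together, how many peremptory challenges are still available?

12

Prosecution allotment: 9 base + 3 multi-party = 12. Defense allotment: 9.
Prosecution peremptories used: #3, #16, #18, #19 — 4 (for-cause on #22, #4 don't count).
Defense peremptories used: #5, #23, #24, #10, #28 — 5 (for-cause on #2, #13 don't count).
Remaining: (12 − 4) + (9 − 5) = 12.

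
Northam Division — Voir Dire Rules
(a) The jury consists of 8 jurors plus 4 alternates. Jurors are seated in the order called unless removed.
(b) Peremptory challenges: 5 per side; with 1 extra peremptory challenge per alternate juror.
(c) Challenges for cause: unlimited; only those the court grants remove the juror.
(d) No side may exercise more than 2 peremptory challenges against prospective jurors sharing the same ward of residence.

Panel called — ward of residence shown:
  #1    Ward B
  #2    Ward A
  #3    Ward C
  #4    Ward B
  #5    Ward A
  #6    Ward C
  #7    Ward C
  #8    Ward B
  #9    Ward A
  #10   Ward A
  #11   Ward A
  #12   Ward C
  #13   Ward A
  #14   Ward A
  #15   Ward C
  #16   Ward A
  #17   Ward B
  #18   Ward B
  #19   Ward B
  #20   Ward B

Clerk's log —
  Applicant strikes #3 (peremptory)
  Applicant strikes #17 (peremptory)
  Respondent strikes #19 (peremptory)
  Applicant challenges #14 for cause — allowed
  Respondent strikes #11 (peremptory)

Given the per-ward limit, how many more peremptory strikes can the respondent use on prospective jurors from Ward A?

Respondent peremptories so far: #19, #11 — 2 of 9 used, 7 left overall.
Against Ward A: #11 — 1 used; per-ward cap 2 leaves 1.
Binding limit: min(7, 1) = 1.

1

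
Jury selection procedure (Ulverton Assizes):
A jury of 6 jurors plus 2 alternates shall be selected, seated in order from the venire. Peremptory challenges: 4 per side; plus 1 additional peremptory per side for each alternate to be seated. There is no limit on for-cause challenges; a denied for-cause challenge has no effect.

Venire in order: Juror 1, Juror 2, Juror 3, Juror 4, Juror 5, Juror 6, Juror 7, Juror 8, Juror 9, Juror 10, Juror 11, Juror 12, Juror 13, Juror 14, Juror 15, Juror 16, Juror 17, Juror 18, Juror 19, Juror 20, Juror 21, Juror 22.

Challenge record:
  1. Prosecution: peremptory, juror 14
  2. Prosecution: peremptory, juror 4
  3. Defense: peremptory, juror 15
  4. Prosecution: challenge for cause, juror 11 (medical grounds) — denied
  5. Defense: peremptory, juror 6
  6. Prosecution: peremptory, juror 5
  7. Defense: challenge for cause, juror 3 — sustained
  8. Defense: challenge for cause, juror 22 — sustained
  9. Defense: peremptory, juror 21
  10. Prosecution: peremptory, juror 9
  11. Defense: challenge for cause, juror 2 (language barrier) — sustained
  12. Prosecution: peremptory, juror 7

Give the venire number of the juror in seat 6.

13

Removed: #2, #3, #4, #5, #6, #7, #9, #14, #15, #21, #22. (#11 stays — for-cause denied.)
Filling seats in venire order through position 6: #1, #8, #10, #11, #12, #13.
So seat 6 is #13.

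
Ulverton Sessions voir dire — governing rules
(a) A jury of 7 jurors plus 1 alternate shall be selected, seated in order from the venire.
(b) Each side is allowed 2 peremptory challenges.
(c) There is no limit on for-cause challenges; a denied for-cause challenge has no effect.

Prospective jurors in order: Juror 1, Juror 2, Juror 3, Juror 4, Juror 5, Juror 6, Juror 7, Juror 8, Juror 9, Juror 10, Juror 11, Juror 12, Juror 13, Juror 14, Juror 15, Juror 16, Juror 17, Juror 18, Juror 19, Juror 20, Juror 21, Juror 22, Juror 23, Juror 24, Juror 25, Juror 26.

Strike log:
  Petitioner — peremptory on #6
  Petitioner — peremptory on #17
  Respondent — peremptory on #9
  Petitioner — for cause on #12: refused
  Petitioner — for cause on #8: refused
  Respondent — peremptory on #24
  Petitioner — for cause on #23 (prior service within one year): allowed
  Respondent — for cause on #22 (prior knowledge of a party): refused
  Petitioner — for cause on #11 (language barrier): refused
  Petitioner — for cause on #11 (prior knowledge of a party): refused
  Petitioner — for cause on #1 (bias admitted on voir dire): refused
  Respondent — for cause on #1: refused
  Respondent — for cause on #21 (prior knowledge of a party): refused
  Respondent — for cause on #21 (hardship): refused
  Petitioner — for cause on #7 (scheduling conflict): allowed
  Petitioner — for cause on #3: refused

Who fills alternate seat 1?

Removed: #6, #7, #9, #17, #23, #24. (#1, #3, #8, #11, #12, #21, #22 stay — for-cause denied.)
Filling seats in venire order through position 8: #1, #2, #3, #4, #5, #8, #10, #11.
So alternate 1 is #11.

11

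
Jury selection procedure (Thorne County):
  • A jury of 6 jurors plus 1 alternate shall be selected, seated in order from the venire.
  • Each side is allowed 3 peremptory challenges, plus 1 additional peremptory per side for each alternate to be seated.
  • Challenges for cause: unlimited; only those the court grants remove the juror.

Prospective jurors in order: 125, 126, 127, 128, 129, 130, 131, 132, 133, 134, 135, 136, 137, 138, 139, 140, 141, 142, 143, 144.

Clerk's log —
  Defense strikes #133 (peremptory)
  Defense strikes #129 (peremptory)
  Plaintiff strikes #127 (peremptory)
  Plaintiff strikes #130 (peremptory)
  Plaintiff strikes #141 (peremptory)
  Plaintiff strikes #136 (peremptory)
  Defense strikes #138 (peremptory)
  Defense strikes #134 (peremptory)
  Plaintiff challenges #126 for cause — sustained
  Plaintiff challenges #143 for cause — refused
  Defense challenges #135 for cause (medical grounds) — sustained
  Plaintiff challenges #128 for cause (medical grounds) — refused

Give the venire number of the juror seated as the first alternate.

Removed: #126, #127, #129, #130, #133, #134, #135, #136, #138, #141. (#128, #143 stay — for-cause denied.)
Seating in order: seats 1–6 → #125, #128, #131, #132, #137, #139; alternates → #140.
So alternate 1 is #140.

140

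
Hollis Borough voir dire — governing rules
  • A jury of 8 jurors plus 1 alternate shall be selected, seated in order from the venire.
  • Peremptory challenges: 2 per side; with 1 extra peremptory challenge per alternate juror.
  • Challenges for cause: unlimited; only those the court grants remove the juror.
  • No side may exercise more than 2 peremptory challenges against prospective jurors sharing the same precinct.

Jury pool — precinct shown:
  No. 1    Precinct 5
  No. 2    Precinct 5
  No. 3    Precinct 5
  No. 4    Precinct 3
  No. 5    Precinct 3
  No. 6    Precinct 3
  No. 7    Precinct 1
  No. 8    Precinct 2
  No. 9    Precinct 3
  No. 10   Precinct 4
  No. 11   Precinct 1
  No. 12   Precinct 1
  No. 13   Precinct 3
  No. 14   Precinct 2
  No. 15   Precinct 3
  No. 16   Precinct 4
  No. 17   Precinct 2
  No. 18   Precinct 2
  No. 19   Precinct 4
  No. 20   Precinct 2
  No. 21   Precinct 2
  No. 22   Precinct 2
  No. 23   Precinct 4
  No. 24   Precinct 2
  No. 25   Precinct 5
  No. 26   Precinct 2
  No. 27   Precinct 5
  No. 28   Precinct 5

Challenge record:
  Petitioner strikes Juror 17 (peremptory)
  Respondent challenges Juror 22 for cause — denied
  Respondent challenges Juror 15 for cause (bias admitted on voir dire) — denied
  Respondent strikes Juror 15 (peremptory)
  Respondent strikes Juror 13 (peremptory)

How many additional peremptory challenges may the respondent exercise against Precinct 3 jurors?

Respondent peremptories so far: #15, #13 — 2 of 3 used, 1 left overall.
Against Precinct 3: #15, #13 — 2 used; per-precinct cap 2 leaves 0.
Binding limit: min(1, 0) = 0.

0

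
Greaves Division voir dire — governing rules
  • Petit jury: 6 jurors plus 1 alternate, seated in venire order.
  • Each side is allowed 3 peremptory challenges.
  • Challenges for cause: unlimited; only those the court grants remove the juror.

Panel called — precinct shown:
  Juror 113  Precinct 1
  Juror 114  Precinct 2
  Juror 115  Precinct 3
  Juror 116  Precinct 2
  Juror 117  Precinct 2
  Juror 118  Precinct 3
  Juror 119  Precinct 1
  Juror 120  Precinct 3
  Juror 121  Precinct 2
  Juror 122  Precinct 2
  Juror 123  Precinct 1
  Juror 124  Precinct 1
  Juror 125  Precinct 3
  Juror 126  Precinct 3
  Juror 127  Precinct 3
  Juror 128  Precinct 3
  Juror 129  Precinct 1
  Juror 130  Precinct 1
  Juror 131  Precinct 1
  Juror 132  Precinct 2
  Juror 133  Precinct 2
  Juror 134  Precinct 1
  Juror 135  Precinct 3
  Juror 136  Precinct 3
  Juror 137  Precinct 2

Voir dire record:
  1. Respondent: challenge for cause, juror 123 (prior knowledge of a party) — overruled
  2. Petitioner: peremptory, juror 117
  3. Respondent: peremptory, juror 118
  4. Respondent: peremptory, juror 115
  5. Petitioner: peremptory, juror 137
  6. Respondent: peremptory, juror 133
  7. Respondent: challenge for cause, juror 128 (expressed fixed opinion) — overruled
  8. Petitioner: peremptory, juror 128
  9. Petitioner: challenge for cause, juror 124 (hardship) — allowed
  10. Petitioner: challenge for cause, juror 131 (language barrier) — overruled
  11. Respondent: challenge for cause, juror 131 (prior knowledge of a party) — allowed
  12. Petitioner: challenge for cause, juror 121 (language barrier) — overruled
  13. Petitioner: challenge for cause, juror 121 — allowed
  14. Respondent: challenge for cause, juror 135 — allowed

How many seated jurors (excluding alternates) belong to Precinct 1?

2

Removed: #115, #117, #118, #121, #124, #128, #131, #133, #135, #137.
Seated jurors 1–6: #113, #114, #116, #119, #120, #122 (alternates #123 not counted).
Of those, in Precinct 1: #113, #119 → 2.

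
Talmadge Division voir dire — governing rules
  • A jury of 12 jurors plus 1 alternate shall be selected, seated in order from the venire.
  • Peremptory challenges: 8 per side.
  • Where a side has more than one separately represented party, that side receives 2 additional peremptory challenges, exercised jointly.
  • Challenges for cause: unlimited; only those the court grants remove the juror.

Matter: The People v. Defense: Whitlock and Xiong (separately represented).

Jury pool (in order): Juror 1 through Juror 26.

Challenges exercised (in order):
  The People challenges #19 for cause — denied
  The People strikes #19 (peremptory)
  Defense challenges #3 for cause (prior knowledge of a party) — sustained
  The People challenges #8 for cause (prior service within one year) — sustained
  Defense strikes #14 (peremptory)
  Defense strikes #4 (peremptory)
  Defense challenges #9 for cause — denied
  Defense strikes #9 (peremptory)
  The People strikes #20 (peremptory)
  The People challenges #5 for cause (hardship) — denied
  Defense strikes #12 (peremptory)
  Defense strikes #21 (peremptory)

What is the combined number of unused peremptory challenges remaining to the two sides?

11

The People allotment: 8. Defense allotment: 8 base + 2 multi-party = 10.
The People peremptories used: #19, #20 — 2 (for-cause on #19, #8, #5 don't count).
Defense peremptories used: #14, #4, #9, #12, #21 — 5 (for-cause on #3, #9 don't count).
Remaining: (8 − 2) + (10 − 5) = 11.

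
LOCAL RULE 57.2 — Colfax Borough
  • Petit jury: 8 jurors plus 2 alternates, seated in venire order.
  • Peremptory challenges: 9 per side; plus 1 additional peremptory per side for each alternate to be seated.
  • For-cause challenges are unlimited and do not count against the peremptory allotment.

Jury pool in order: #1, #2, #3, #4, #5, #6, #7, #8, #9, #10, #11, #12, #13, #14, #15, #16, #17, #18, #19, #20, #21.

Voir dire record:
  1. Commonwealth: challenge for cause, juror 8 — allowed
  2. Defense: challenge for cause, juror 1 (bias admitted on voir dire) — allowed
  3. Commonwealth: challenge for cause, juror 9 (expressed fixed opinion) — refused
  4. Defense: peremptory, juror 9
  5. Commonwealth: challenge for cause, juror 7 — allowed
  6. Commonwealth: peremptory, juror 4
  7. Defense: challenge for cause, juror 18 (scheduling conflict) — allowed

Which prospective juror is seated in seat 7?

12

Removed: #1, #4, #7, #8, #9, #18.
Seating in order: seats 1–8 → #2, #3, #5, #6, #10, #11, #12, #13; alternates → #14, #15.
So seat 7 is #12.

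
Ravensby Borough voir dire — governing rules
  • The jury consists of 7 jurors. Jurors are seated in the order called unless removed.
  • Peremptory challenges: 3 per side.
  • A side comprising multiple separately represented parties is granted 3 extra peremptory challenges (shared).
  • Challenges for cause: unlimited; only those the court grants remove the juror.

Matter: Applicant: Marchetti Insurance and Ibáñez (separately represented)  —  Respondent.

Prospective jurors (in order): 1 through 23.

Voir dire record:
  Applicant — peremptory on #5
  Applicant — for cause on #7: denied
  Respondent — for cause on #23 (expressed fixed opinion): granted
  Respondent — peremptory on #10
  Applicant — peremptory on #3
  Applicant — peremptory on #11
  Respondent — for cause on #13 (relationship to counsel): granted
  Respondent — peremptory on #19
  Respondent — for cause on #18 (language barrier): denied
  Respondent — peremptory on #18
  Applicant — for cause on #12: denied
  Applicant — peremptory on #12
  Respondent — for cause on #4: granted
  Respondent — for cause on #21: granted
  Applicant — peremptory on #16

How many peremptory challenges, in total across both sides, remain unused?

1

Applicant allotment: 3 base + 3 multi-party = 6. Respondent allotment: 3.
Applicant peremptories used: #5, #3, #11, #12, #16 — 5 (for-cause on #7, #12 don't count).
Respondent peremptories used: #10, #19, #18 — 3 (for-cause on #23, #13, #18, #4, #21 don't count).
Remaining: (6 − 5) + (3 − 3) = 1.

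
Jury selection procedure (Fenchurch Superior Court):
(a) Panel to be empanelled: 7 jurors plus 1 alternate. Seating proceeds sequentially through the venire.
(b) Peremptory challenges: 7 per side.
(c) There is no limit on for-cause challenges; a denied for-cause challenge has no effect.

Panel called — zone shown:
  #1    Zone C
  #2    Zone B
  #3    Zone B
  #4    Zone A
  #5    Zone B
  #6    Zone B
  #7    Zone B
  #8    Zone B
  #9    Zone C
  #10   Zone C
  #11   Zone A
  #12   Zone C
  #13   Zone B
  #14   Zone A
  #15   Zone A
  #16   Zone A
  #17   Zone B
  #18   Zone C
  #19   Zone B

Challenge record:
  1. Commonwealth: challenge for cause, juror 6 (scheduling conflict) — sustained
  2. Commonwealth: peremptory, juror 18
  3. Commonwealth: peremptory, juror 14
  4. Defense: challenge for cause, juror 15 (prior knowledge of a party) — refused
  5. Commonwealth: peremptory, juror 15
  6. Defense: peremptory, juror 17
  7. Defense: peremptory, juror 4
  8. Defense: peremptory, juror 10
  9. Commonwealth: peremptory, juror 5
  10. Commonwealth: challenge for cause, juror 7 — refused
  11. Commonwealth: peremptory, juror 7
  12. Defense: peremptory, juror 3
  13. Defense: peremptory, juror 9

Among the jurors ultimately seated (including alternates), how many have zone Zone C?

2

Removed: #3, #4, #5, #6, #7, #9, #10, #14, #15, #17, #18.
Seated (8 incl. alternates): #1, #2, #8, #11, #12, #13, #16, #19.
Of those, in Zone C: #1, #12 → 2.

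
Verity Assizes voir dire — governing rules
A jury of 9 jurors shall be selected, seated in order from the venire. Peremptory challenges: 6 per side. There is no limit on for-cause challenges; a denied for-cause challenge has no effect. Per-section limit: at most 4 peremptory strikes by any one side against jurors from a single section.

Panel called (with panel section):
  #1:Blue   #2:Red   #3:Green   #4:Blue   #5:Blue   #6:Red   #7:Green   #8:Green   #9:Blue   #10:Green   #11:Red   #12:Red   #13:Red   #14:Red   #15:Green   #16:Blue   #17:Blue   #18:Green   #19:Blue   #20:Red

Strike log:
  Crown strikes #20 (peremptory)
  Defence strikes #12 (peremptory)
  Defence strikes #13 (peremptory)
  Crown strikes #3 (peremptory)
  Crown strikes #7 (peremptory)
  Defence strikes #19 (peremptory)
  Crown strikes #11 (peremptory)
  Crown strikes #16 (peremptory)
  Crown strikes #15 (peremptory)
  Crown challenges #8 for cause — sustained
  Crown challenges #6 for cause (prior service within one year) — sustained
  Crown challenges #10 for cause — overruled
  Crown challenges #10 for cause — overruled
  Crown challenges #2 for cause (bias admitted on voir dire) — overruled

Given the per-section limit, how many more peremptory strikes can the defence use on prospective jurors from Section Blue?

Defence peremptories so far: #12, #13, #19 — 3 of 6 used, 3 left overall.
Against Section Blue: #19 — 1 used; per-section cap 4 leaves 3.
Binding limit: min(3, 3) = 3.

3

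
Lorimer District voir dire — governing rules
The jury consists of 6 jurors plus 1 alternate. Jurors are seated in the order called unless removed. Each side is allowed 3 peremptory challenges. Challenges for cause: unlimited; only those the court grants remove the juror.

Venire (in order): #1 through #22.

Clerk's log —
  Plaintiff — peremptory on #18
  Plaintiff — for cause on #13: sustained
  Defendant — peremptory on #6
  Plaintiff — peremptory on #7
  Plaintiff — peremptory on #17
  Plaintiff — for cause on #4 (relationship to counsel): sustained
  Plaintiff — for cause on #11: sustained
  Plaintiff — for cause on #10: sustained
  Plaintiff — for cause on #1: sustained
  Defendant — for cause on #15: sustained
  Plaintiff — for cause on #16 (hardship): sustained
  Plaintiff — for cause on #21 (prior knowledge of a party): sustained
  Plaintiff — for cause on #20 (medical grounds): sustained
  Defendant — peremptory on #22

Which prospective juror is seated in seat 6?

Removed: #1, #4, #6, #7, #10, #11, #13, #15, #16, #17, #18, #20, #21, #22.
Filling seats in venire order through position 6: #2, #3, #5, #8, #9, #12.
So seat 6 is #12.

12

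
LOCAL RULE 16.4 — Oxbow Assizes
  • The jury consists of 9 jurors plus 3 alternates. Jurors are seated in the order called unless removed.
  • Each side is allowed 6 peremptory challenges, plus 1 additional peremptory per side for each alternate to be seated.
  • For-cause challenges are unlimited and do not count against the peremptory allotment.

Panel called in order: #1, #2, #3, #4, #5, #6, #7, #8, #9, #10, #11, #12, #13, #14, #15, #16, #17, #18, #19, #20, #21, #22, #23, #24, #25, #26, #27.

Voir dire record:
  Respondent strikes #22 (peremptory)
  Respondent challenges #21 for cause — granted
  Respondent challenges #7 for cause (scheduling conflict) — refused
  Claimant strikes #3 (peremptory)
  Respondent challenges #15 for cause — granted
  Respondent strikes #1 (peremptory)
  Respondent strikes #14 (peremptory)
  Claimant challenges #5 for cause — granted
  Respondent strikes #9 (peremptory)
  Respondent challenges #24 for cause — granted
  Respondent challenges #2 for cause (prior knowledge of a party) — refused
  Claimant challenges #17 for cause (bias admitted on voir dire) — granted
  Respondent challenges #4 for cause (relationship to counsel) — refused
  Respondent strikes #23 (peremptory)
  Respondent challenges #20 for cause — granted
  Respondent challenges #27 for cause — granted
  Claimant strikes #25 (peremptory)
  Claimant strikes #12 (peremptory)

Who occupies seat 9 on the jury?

Removed: #1, #3, #5, #9, #12, #14, #15, #17, #20, #21, #22, #23, #24, #25, #27. (#2, #4, #7 stay — for-cause denied.)
Filling seats in venire order through position 9: #2, #4, #6, #7, #8, #10, #11, #13, #16.
So seat 9 is #16.

16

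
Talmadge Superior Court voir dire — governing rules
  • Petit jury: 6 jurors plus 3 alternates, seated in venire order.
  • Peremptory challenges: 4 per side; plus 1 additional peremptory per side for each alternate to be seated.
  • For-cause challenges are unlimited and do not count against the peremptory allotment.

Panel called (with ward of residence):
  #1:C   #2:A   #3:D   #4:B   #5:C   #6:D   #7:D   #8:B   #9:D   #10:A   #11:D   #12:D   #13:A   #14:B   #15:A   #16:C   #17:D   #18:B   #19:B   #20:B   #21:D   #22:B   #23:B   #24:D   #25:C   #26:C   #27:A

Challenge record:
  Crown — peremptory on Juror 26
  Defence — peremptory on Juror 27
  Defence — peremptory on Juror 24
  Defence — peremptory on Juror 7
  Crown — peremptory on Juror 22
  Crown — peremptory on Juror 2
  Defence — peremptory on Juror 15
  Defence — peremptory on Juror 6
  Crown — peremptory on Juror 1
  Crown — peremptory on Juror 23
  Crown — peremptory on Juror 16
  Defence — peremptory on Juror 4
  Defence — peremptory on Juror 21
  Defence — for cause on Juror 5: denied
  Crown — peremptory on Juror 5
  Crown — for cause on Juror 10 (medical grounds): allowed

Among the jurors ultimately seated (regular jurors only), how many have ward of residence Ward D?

4

Removed: #1, #2, #4, #5, #6, #7, #10, #15, #16, #21, #22, #23, #24, #26, #27.
Seated jurors 1–6: #3, #8, #9, #11, #12, #13 (alternates #14, #17, #18 not counted).
Of those, in Ward D: #3, #9, #11, #12 → 4.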